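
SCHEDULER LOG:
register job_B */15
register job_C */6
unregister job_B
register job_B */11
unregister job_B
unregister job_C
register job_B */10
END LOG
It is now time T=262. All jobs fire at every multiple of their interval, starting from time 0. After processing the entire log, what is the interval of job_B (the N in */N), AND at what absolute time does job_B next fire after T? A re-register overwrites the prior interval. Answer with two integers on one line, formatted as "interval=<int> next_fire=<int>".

Answer: interval=10 next_fire=270

Derivation:
Op 1: register job_B */15 -> active={job_B:*/15}
Op 2: register job_C */6 -> active={job_B:*/15, job_C:*/6}
Op 3: unregister job_B -> active={job_C:*/6}
Op 4: register job_B */11 -> active={job_B:*/11, job_C:*/6}
Op 5: unregister job_B -> active={job_C:*/6}
Op 6: unregister job_C -> active={}
Op 7: register job_B */10 -> active={job_B:*/10}
Final interval of job_B = 10
Next fire of job_B after T=262: (262//10+1)*10 = 270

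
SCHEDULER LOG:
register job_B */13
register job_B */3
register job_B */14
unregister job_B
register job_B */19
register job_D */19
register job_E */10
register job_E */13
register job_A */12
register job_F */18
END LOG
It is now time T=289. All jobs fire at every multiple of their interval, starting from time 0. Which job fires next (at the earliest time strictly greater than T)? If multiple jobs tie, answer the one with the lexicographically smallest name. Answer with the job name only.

Op 1: register job_B */13 -> active={job_B:*/13}
Op 2: register job_B */3 -> active={job_B:*/3}
Op 3: register job_B */14 -> active={job_B:*/14}
Op 4: unregister job_B -> active={}
Op 5: register job_B */19 -> active={job_B:*/19}
Op 6: register job_D */19 -> active={job_B:*/19, job_D:*/19}
Op 7: register job_E */10 -> active={job_B:*/19, job_D:*/19, job_E:*/10}
Op 8: register job_E */13 -> active={job_B:*/19, job_D:*/19, job_E:*/13}
Op 9: register job_A */12 -> active={job_A:*/12, job_B:*/19, job_D:*/19, job_E:*/13}
Op 10: register job_F */18 -> active={job_A:*/12, job_B:*/19, job_D:*/19, job_E:*/13, job_F:*/18}
  job_A: interval 12, next fire after T=289 is 300
  job_B: interval 19, next fire after T=289 is 304
  job_D: interval 19, next fire after T=289 is 304
  job_E: interval 13, next fire after T=289 is 299
  job_F: interval 18, next fire after T=289 is 306
Earliest = 299, winner (lex tiebreak) = job_E

Answer: job_E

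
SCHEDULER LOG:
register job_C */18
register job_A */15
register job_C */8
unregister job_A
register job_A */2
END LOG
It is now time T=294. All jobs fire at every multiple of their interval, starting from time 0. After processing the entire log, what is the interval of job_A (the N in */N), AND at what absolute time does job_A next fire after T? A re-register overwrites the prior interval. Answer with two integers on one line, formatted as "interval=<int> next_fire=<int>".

Op 1: register job_C */18 -> active={job_C:*/18}
Op 2: register job_A */15 -> active={job_A:*/15, job_C:*/18}
Op 3: register job_C */8 -> active={job_A:*/15, job_C:*/8}
Op 4: unregister job_A -> active={job_C:*/8}
Op 5: register job_A */2 -> active={job_A:*/2, job_C:*/8}
Final interval of job_A = 2
Next fire of job_A after T=294: (294//2+1)*2 = 296

Answer: interval=2 next_fire=296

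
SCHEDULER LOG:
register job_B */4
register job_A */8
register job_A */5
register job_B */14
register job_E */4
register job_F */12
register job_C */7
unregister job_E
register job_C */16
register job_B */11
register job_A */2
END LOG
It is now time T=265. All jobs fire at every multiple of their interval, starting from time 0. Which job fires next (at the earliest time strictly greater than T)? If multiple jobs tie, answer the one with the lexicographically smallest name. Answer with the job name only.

Answer: job_A

Derivation:
Op 1: register job_B */4 -> active={job_B:*/4}
Op 2: register job_A */8 -> active={job_A:*/8, job_B:*/4}
Op 3: register job_A */5 -> active={job_A:*/5, job_B:*/4}
Op 4: register job_B */14 -> active={job_A:*/5, job_B:*/14}
Op 5: register job_E */4 -> active={job_A:*/5, job_B:*/14, job_E:*/4}
Op 6: register job_F */12 -> active={job_A:*/5, job_B:*/14, job_E:*/4, job_F:*/12}
Op 7: register job_C */7 -> active={job_A:*/5, job_B:*/14, job_C:*/7, job_E:*/4, job_F:*/12}
Op 8: unregister job_E -> active={job_A:*/5, job_B:*/14, job_C:*/7, job_F:*/12}
Op 9: register job_C */16 -> active={job_A:*/5, job_B:*/14, job_C:*/16, job_F:*/12}
Op 10: register job_B */11 -> active={job_A:*/5, job_B:*/11, job_C:*/16, job_F:*/12}
Op 11: register job_A */2 -> active={job_A:*/2, job_B:*/11, job_C:*/16, job_F:*/12}
  job_A: interval 2, next fire after T=265 is 266
  job_B: interval 11, next fire after T=265 is 275
  job_C: interval 16, next fire after T=265 is 272
  job_F: interval 12, next fire after T=265 is 276
Earliest = 266, winner (lex tiebreak) = job_A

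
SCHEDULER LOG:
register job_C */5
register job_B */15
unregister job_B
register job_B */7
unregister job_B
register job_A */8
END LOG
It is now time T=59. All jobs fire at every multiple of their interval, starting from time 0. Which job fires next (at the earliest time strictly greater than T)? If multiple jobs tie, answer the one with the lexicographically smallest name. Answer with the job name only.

Op 1: register job_C */5 -> active={job_C:*/5}
Op 2: register job_B */15 -> active={job_B:*/15, job_C:*/5}
Op 3: unregister job_B -> active={job_C:*/5}
Op 4: register job_B */7 -> active={job_B:*/7, job_C:*/5}
Op 5: unregister job_B -> active={job_C:*/5}
Op 6: register job_A */8 -> active={job_A:*/8, job_C:*/5}
  job_A: interval 8, next fire after T=59 is 64
  job_C: interval 5, next fire after T=59 is 60
Earliest = 60, winner (lex tiebreak) = job_C

Answer: job_C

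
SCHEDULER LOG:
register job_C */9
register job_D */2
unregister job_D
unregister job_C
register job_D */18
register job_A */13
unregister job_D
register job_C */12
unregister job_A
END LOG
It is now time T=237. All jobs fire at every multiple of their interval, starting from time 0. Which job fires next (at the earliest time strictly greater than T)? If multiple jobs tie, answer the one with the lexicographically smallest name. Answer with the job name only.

Answer: job_C

Derivation:
Op 1: register job_C */9 -> active={job_C:*/9}
Op 2: register job_D */2 -> active={job_C:*/9, job_D:*/2}
Op 3: unregister job_D -> active={job_C:*/9}
Op 4: unregister job_C -> active={}
Op 5: register job_D */18 -> active={job_D:*/18}
Op 6: register job_A */13 -> active={job_A:*/13, job_D:*/18}
Op 7: unregister job_D -> active={job_A:*/13}
Op 8: register job_C */12 -> active={job_A:*/13, job_C:*/12}
Op 9: unregister job_A -> active={job_C:*/12}
  job_C: interval 12, next fire after T=237 is 240
Earliest = 240, winner (lex tiebreak) = job_C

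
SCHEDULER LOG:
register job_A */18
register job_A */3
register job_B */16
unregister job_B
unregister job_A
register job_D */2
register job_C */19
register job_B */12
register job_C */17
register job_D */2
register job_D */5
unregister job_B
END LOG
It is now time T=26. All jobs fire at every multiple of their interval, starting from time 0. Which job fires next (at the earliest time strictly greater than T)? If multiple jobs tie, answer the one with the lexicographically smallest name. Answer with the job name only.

Answer: job_D

Derivation:
Op 1: register job_A */18 -> active={job_A:*/18}
Op 2: register job_A */3 -> active={job_A:*/3}
Op 3: register job_B */16 -> active={job_A:*/3, job_B:*/16}
Op 4: unregister job_B -> active={job_A:*/3}
Op 5: unregister job_A -> active={}
Op 6: register job_D */2 -> active={job_D:*/2}
Op 7: register job_C */19 -> active={job_C:*/19, job_D:*/2}
Op 8: register job_B */12 -> active={job_B:*/12, job_C:*/19, job_D:*/2}
Op 9: register job_C */17 -> active={job_B:*/12, job_C:*/17, job_D:*/2}
Op 10: register job_D */2 -> active={job_B:*/12, job_C:*/17, job_D:*/2}
Op 11: register job_D */5 -> active={job_B:*/12, job_C:*/17, job_D:*/5}
Op 12: unregister job_B -> active={job_C:*/17, job_D:*/5}
  job_C: interval 17, next fire after T=26 is 34
  job_D: interval 5, next fire after T=26 is 30
Earliest = 30, winner (lex tiebreak) = job_D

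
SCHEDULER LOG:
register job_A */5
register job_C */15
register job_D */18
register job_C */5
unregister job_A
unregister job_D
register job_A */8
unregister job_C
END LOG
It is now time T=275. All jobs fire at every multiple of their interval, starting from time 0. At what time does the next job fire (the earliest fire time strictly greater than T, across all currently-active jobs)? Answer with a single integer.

Answer: 280

Derivation:
Op 1: register job_A */5 -> active={job_A:*/5}
Op 2: register job_C */15 -> active={job_A:*/5, job_C:*/15}
Op 3: register job_D */18 -> active={job_A:*/5, job_C:*/15, job_D:*/18}
Op 4: register job_C */5 -> active={job_A:*/5, job_C:*/5, job_D:*/18}
Op 5: unregister job_A -> active={job_C:*/5, job_D:*/18}
Op 6: unregister job_D -> active={job_C:*/5}
Op 7: register job_A */8 -> active={job_A:*/8, job_C:*/5}
Op 8: unregister job_C -> active={job_A:*/8}
  job_A: interval 8, next fire after T=275 is 280
Earliest fire time = 280 (job job_A)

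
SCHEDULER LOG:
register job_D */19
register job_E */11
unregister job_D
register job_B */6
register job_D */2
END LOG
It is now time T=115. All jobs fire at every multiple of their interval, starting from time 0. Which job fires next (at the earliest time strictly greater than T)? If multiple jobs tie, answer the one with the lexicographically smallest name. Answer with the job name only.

Answer: job_D

Derivation:
Op 1: register job_D */19 -> active={job_D:*/19}
Op 2: register job_E */11 -> active={job_D:*/19, job_E:*/11}
Op 3: unregister job_D -> active={job_E:*/11}
Op 4: register job_B */6 -> active={job_B:*/6, job_E:*/11}
Op 5: register job_D */2 -> active={job_B:*/6, job_D:*/2, job_E:*/11}
  job_B: interval 6, next fire after T=115 is 120
  job_D: interval 2, next fire after T=115 is 116
  job_E: interval 11, next fire after T=115 is 121
Earliest = 116, winner (lex tiebreak) = job_D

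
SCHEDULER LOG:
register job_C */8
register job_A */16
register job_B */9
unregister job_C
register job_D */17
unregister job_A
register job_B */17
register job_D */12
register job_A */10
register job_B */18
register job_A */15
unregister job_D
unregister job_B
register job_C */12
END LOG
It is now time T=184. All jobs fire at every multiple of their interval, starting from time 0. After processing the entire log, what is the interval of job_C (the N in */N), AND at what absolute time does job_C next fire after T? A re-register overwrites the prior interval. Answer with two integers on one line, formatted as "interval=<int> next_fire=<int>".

Op 1: register job_C */8 -> active={job_C:*/8}
Op 2: register job_A */16 -> active={job_A:*/16, job_C:*/8}
Op 3: register job_B */9 -> active={job_A:*/16, job_B:*/9, job_C:*/8}
Op 4: unregister job_C -> active={job_A:*/16, job_B:*/9}
Op 5: register job_D */17 -> active={job_A:*/16, job_B:*/9, job_D:*/17}
Op 6: unregister job_A -> active={job_B:*/9, job_D:*/17}
Op 7: register job_B */17 -> active={job_B:*/17, job_D:*/17}
Op 8: register job_D */12 -> active={job_B:*/17, job_D:*/12}
Op 9: register job_A */10 -> active={job_A:*/10, job_B:*/17, job_D:*/12}
Op 10: register job_B */18 -> active={job_A:*/10, job_B:*/18, job_D:*/12}
Op 11: register job_A */15 -> active={job_A:*/15, job_B:*/18, job_D:*/12}
Op 12: unregister job_D -> active={job_A:*/15, job_B:*/18}
Op 13: unregister job_B -> active={job_A:*/15}
Op 14: register job_C */12 -> active={job_A:*/15, job_C:*/12}
Final interval of job_C = 12
Next fire of job_C after T=184: (184//12+1)*12 = 192

Answer: interval=12 next_fire=192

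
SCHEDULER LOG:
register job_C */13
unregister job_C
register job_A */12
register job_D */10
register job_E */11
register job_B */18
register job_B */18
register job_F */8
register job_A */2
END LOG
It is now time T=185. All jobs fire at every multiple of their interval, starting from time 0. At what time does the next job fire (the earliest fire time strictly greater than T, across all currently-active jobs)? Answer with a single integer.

Answer: 186

Derivation:
Op 1: register job_C */13 -> active={job_C:*/13}
Op 2: unregister job_C -> active={}
Op 3: register job_A */12 -> active={job_A:*/12}
Op 4: register job_D */10 -> active={job_A:*/12, job_D:*/10}
Op 5: register job_E */11 -> active={job_A:*/12, job_D:*/10, job_E:*/11}
Op 6: register job_B */18 -> active={job_A:*/12, job_B:*/18, job_D:*/10, job_E:*/11}
Op 7: register job_B */18 -> active={job_A:*/12, job_B:*/18, job_D:*/10, job_E:*/11}
Op 8: register job_F */8 -> active={job_A:*/12, job_B:*/18, job_D:*/10, job_E:*/11, job_F:*/8}
Op 9: register job_A */2 -> active={job_A:*/2, job_B:*/18, job_D:*/10, job_E:*/11, job_F:*/8}
  job_A: interval 2, next fire after T=185 is 186
  job_B: interval 18, next fire after T=185 is 198
  job_D: interval 10, next fire after T=185 is 190
  job_E: interval 11, next fire after T=185 is 187
  job_F: interval 8, next fire after T=185 is 192
Earliest fire time = 186 (job job_A)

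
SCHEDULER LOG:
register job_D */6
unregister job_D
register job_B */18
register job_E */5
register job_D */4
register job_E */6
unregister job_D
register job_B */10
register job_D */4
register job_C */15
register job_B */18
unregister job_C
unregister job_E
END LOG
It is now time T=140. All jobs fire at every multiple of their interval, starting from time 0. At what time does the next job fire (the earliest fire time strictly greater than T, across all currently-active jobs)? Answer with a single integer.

Answer: 144

Derivation:
Op 1: register job_D */6 -> active={job_D:*/6}
Op 2: unregister job_D -> active={}
Op 3: register job_B */18 -> active={job_B:*/18}
Op 4: register job_E */5 -> active={job_B:*/18, job_E:*/5}
Op 5: register job_D */4 -> active={job_B:*/18, job_D:*/4, job_E:*/5}
Op 6: register job_E */6 -> active={job_B:*/18, job_D:*/4, job_E:*/6}
Op 7: unregister job_D -> active={job_B:*/18, job_E:*/6}
Op 8: register job_B */10 -> active={job_B:*/10, job_E:*/6}
Op 9: register job_D */4 -> active={job_B:*/10, job_D:*/4, job_E:*/6}
Op 10: register job_C */15 -> active={job_B:*/10, job_C:*/15, job_D:*/4, job_E:*/6}
Op 11: register job_B */18 -> active={job_B:*/18, job_C:*/15, job_D:*/4, job_E:*/6}
Op 12: unregister job_C -> active={job_B:*/18, job_D:*/4, job_E:*/6}
Op 13: unregister job_E -> active={job_B:*/18, job_D:*/4}
  job_B: interval 18, next fire after T=140 is 144
  job_D: interval 4, next fire after T=140 is 144
Earliest fire time = 144 (job job_B)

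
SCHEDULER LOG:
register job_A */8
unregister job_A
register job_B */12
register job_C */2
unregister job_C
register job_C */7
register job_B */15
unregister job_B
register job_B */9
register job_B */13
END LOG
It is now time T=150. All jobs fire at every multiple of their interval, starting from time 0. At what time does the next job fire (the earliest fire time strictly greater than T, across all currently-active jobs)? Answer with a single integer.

Answer: 154

Derivation:
Op 1: register job_A */8 -> active={job_A:*/8}
Op 2: unregister job_A -> active={}
Op 3: register job_B */12 -> active={job_B:*/12}
Op 4: register job_C */2 -> active={job_B:*/12, job_C:*/2}
Op 5: unregister job_C -> active={job_B:*/12}
Op 6: register job_C */7 -> active={job_B:*/12, job_C:*/7}
Op 7: register job_B */15 -> active={job_B:*/15, job_C:*/7}
Op 8: unregister job_B -> active={job_C:*/7}
Op 9: register job_B */9 -> active={job_B:*/9, job_C:*/7}
Op 10: register job_B */13 -> active={job_B:*/13, job_C:*/7}
  job_B: interval 13, next fire after T=150 is 156
  job_C: interval 7, next fire after T=150 is 154
Earliest fire time = 154 (job job_C)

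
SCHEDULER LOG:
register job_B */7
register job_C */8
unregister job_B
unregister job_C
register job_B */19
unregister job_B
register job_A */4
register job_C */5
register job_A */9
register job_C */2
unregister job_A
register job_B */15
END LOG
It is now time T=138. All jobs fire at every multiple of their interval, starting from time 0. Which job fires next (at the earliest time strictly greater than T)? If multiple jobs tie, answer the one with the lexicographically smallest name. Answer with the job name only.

Op 1: register job_B */7 -> active={job_B:*/7}
Op 2: register job_C */8 -> active={job_B:*/7, job_C:*/8}
Op 3: unregister job_B -> active={job_C:*/8}
Op 4: unregister job_C -> active={}
Op 5: register job_B */19 -> active={job_B:*/19}
Op 6: unregister job_B -> active={}
Op 7: register job_A */4 -> active={job_A:*/4}
Op 8: register job_C */5 -> active={job_A:*/4, job_C:*/5}
Op 9: register job_A */9 -> active={job_A:*/9, job_C:*/5}
Op 10: register job_C */2 -> active={job_A:*/9, job_C:*/2}
Op 11: unregister job_A -> active={job_C:*/2}
Op 12: register job_B */15 -> active={job_B:*/15, job_C:*/2}
  job_B: interval 15, next fire after T=138 is 150
  job_C: interval 2, next fire after T=138 is 140
Earliest = 140, winner (lex tiebreak) = job_C

Answer: job_C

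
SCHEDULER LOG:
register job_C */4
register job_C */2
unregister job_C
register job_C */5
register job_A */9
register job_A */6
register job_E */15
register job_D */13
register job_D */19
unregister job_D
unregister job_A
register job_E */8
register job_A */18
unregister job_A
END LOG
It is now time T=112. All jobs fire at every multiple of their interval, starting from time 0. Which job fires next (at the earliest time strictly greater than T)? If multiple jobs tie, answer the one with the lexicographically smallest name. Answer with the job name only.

Op 1: register job_C */4 -> active={job_C:*/4}
Op 2: register job_C */2 -> active={job_C:*/2}
Op 3: unregister job_C -> active={}
Op 4: register job_C */5 -> active={job_C:*/5}
Op 5: register job_A */9 -> active={job_A:*/9, job_C:*/5}
Op 6: register job_A */6 -> active={job_A:*/6, job_C:*/5}
Op 7: register job_E */15 -> active={job_A:*/6, job_C:*/5, job_E:*/15}
Op 8: register job_D */13 -> active={job_A:*/6, job_C:*/5, job_D:*/13, job_E:*/15}
Op 9: register job_D */19 -> active={job_A:*/6, job_C:*/5, job_D:*/19, job_E:*/15}
Op 10: unregister job_D -> active={job_A:*/6, job_C:*/5, job_E:*/15}
Op 11: unregister job_A -> active={job_C:*/5, job_E:*/15}
Op 12: register job_E */8 -> active={job_C:*/5, job_E:*/8}
Op 13: register job_A */18 -> active={job_A:*/18, job_C:*/5, job_E:*/8}
Op 14: unregister job_A -> active={job_C:*/5, job_E:*/8}
  job_C: interval 5, next fire after T=112 is 115
  job_E: interval 8, next fire after T=112 is 120
Earliest = 115, winner (lex tiebreak) = job_C

Answer: job_C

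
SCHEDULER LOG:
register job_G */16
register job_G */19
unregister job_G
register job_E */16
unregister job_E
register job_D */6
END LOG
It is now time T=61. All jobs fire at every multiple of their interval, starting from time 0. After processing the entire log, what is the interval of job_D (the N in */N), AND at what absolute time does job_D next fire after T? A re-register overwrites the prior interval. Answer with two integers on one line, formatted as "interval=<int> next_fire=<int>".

Answer: interval=6 next_fire=66

Derivation:
Op 1: register job_G */16 -> active={job_G:*/16}
Op 2: register job_G */19 -> active={job_G:*/19}
Op 3: unregister job_G -> active={}
Op 4: register job_E */16 -> active={job_E:*/16}
Op 5: unregister job_E -> active={}
Op 6: register job_D */6 -> active={job_D:*/6}
Final interval of job_D = 6
Next fire of job_D after T=61: (61//6+1)*6 = 66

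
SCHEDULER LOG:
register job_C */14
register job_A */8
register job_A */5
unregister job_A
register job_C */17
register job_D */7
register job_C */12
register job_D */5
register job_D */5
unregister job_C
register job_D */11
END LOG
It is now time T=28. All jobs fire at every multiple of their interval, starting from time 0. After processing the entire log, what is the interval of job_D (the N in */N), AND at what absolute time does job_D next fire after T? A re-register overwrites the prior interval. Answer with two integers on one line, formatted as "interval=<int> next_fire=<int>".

Op 1: register job_C */14 -> active={job_C:*/14}
Op 2: register job_A */8 -> active={job_A:*/8, job_C:*/14}
Op 3: register job_A */5 -> active={job_A:*/5, job_C:*/14}
Op 4: unregister job_A -> active={job_C:*/14}
Op 5: register job_C */17 -> active={job_C:*/17}
Op 6: register job_D */7 -> active={job_C:*/17, job_D:*/7}
Op 7: register job_C */12 -> active={job_C:*/12, job_D:*/7}
Op 8: register job_D */5 -> active={job_C:*/12, job_D:*/5}
Op 9: register job_D */5 -> active={job_C:*/12, job_D:*/5}
Op 10: unregister job_C -> active={job_D:*/5}
Op 11: register job_D */11 -> active={job_D:*/11}
Final interval of job_D = 11
Next fire of job_D after T=28: (28//11+1)*11 = 33

Answer: interval=11 next_fire=33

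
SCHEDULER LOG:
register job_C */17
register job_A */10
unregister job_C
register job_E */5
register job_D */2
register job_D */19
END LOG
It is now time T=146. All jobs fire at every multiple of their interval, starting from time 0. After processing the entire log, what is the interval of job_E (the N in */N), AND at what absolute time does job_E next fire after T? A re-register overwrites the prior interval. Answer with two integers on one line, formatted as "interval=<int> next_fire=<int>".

Answer: interval=5 next_fire=150

Derivation:
Op 1: register job_C */17 -> active={job_C:*/17}
Op 2: register job_A */10 -> active={job_A:*/10, job_C:*/17}
Op 3: unregister job_C -> active={job_A:*/10}
Op 4: register job_E */5 -> active={job_A:*/10, job_E:*/5}
Op 5: register job_D */2 -> active={job_A:*/10, job_D:*/2, job_E:*/5}
Op 6: register job_D */19 -> active={job_A:*/10, job_D:*/19, job_E:*/5}
Final interval of job_E = 5
Next fire of job_E after T=146: (146//5+1)*5 = 150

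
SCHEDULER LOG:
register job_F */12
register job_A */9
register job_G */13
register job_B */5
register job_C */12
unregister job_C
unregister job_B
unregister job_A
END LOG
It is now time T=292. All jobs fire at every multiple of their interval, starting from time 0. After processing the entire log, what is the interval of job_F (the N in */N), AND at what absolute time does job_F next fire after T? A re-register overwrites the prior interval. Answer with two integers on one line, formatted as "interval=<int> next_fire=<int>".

Answer: interval=12 next_fire=300

Derivation:
Op 1: register job_F */12 -> active={job_F:*/12}
Op 2: register job_A */9 -> active={job_A:*/9, job_F:*/12}
Op 3: register job_G */13 -> active={job_A:*/9, job_F:*/12, job_G:*/13}
Op 4: register job_B */5 -> active={job_A:*/9, job_B:*/5, job_F:*/12, job_G:*/13}
Op 5: register job_C */12 -> active={job_A:*/9, job_B:*/5, job_C:*/12, job_F:*/12, job_G:*/13}
Op 6: unregister job_C -> active={job_A:*/9, job_B:*/5, job_F:*/12, job_G:*/13}
Op 7: unregister job_B -> active={job_A:*/9, job_F:*/12, job_G:*/13}
Op 8: unregister job_A -> active={job_F:*/12, job_G:*/13}
Final interval of job_F = 12
Next fire of job_F after T=292: (292//12+1)*12 = 300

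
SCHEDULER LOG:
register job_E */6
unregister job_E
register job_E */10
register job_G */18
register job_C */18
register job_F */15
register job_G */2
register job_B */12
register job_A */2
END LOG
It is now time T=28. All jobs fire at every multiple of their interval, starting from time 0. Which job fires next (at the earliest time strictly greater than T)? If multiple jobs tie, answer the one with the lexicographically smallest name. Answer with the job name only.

Answer: job_A

Derivation:
Op 1: register job_E */6 -> active={job_E:*/6}
Op 2: unregister job_E -> active={}
Op 3: register job_E */10 -> active={job_E:*/10}
Op 4: register job_G */18 -> active={job_E:*/10, job_G:*/18}
Op 5: register job_C */18 -> active={job_C:*/18, job_E:*/10, job_G:*/18}
Op 6: register job_F */15 -> active={job_C:*/18, job_E:*/10, job_F:*/15, job_G:*/18}
Op 7: register job_G */2 -> active={job_C:*/18, job_E:*/10, job_F:*/15, job_G:*/2}
Op 8: register job_B */12 -> active={job_B:*/12, job_C:*/18, job_E:*/10, job_F:*/15, job_G:*/2}
Op 9: register job_A */2 -> active={job_A:*/2, job_B:*/12, job_C:*/18, job_E:*/10, job_F:*/15, job_G:*/2}
  job_A: interval 2, next fire after T=28 is 30
  job_B: interval 12, next fire after T=28 is 36
  job_C: interval 18, next fire after T=28 is 36
  job_E: interval 10, next fire after T=28 is 30
  job_F: interval 15, next fire after T=28 is 30
  job_G: interval 2, next fire after T=28 is 30
Earliest = 30, winner (lex tiebreak) = job_A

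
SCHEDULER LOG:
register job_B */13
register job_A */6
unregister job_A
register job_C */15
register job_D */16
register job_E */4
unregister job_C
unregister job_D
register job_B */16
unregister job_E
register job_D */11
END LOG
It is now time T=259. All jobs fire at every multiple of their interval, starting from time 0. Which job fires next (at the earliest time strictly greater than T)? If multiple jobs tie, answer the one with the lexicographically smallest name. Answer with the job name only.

Answer: job_D

Derivation:
Op 1: register job_B */13 -> active={job_B:*/13}
Op 2: register job_A */6 -> active={job_A:*/6, job_B:*/13}
Op 3: unregister job_A -> active={job_B:*/13}
Op 4: register job_C */15 -> active={job_B:*/13, job_C:*/15}
Op 5: register job_D */16 -> active={job_B:*/13, job_C:*/15, job_D:*/16}
Op 6: register job_E */4 -> active={job_B:*/13, job_C:*/15, job_D:*/16, job_E:*/4}
Op 7: unregister job_C -> active={job_B:*/13, job_D:*/16, job_E:*/4}
Op 8: unregister job_D -> active={job_B:*/13, job_E:*/4}
Op 9: register job_B */16 -> active={job_B:*/16, job_E:*/4}
Op 10: unregister job_E -> active={job_B:*/16}
Op 11: register job_D */11 -> active={job_B:*/16, job_D:*/11}
  job_B: interval 16, next fire after T=259 is 272
  job_D: interval 11, next fire after T=259 is 264
Earliest = 264, winner (lex tiebreak) = job_D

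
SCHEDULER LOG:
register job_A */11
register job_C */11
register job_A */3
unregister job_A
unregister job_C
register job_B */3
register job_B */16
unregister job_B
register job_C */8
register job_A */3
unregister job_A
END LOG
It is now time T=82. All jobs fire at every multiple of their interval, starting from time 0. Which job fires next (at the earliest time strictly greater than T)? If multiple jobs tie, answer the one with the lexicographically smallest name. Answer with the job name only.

Answer: job_C

Derivation:
Op 1: register job_A */11 -> active={job_A:*/11}
Op 2: register job_C */11 -> active={job_A:*/11, job_C:*/11}
Op 3: register job_A */3 -> active={job_A:*/3, job_C:*/11}
Op 4: unregister job_A -> active={job_C:*/11}
Op 5: unregister job_C -> active={}
Op 6: register job_B */3 -> active={job_B:*/3}
Op 7: register job_B */16 -> active={job_B:*/16}
Op 8: unregister job_B -> active={}
Op 9: register job_C */8 -> active={job_C:*/8}
Op 10: register job_A */3 -> active={job_A:*/3, job_C:*/8}
Op 11: unregister job_A -> active={job_C:*/8}
  job_C: interval 8, next fire after T=82 is 88
Earliest = 88, winner (lex tiebreak) = job_C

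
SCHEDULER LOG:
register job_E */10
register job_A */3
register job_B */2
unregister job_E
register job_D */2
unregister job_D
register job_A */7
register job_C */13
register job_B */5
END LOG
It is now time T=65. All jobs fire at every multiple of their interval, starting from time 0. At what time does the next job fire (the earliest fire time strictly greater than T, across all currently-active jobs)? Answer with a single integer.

Answer: 70

Derivation:
Op 1: register job_E */10 -> active={job_E:*/10}
Op 2: register job_A */3 -> active={job_A:*/3, job_E:*/10}
Op 3: register job_B */2 -> active={job_A:*/3, job_B:*/2, job_E:*/10}
Op 4: unregister job_E -> active={job_A:*/3, job_B:*/2}
Op 5: register job_D */2 -> active={job_A:*/3, job_B:*/2, job_D:*/2}
Op 6: unregister job_D -> active={job_A:*/3, job_B:*/2}
Op 7: register job_A */7 -> active={job_A:*/7, job_B:*/2}
Op 8: register job_C */13 -> active={job_A:*/7, job_B:*/2, job_C:*/13}
Op 9: register job_B */5 -> active={job_A:*/7, job_B:*/5, job_C:*/13}
  job_A: interval 7, next fire after T=65 is 70
  job_B: interval 5, next fire after T=65 is 70
  job_C: interval 13, next fire after T=65 is 78
Earliest fire time = 70 (job job_A)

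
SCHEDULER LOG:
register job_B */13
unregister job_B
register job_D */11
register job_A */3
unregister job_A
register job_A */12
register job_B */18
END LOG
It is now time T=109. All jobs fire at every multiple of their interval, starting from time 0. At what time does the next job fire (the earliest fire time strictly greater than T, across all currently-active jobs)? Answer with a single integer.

Answer: 110

Derivation:
Op 1: register job_B */13 -> active={job_B:*/13}
Op 2: unregister job_B -> active={}
Op 3: register job_D */11 -> active={job_D:*/11}
Op 4: register job_A */3 -> active={job_A:*/3, job_D:*/11}
Op 5: unregister job_A -> active={job_D:*/11}
Op 6: register job_A */12 -> active={job_A:*/12, job_D:*/11}
Op 7: register job_B */18 -> active={job_A:*/12, job_B:*/18, job_D:*/11}
  job_A: interval 12, next fire after T=109 is 120
  job_B: interval 18, next fire after T=109 is 126
  job_D: interval 11, next fire after T=109 is 110
Earliest fire time = 110 (job job_D)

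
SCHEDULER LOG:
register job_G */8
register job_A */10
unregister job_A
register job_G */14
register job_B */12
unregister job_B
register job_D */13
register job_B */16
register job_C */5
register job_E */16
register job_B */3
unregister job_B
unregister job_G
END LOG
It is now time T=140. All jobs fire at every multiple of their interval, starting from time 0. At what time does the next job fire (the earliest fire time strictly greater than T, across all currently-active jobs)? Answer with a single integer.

Op 1: register job_G */8 -> active={job_G:*/8}
Op 2: register job_A */10 -> active={job_A:*/10, job_G:*/8}
Op 3: unregister job_A -> active={job_G:*/8}
Op 4: register job_G */14 -> active={job_G:*/14}
Op 5: register job_B */12 -> active={job_B:*/12, job_G:*/14}
Op 6: unregister job_B -> active={job_G:*/14}
Op 7: register job_D */13 -> active={job_D:*/13, job_G:*/14}
Op 8: register job_B */16 -> active={job_B:*/16, job_D:*/13, job_G:*/14}
Op 9: register job_C */5 -> active={job_B:*/16, job_C:*/5, job_D:*/13, job_G:*/14}
Op 10: register job_E */16 -> active={job_B:*/16, job_C:*/5, job_D:*/13, job_E:*/16, job_G:*/14}
Op 11: register job_B */3 -> active={job_B:*/3, job_C:*/5, job_D:*/13, job_E:*/16, job_G:*/14}
Op 12: unregister job_B -> active={job_C:*/5, job_D:*/13, job_E:*/16, job_G:*/14}
Op 13: unregister job_G -> active={job_C:*/5, job_D:*/13, job_E:*/16}
  job_C: interval 5, next fire after T=140 is 145
  job_D: interval 13, next fire after T=140 is 143
  job_E: interval 16, next fire after T=140 is 144
Earliest fire time = 143 (job job_D)

Answer: 143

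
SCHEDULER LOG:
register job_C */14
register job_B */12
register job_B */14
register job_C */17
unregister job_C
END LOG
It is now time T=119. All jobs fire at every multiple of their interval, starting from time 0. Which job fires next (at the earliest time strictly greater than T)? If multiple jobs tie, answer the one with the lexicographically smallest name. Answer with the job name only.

Answer: job_B

Derivation:
Op 1: register job_C */14 -> active={job_C:*/14}
Op 2: register job_B */12 -> active={job_B:*/12, job_C:*/14}
Op 3: register job_B */14 -> active={job_B:*/14, job_C:*/14}
Op 4: register job_C */17 -> active={job_B:*/14, job_C:*/17}
Op 5: unregister job_C -> active={job_B:*/14}
  job_B: interval 14, next fire after T=119 is 126
Earliest = 126, winner (lex tiebreak) = job_B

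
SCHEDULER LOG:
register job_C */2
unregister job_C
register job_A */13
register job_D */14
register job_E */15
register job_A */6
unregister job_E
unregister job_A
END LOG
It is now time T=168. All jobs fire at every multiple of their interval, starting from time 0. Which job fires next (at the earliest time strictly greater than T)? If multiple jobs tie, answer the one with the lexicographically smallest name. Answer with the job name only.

Op 1: register job_C */2 -> active={job_C:*/2}
Op 2: unregister job_C -> active={}
Op 3: register job_A */13 -> active={job_A:*/13}
Op 4: register job_D */14 -> active={job_A:*/13, job_D:*/14}
Op 5: register job_E */15 -> active={job_A:*/13, job_D:*/14, job_E:*/15}
Op 6: register job_A */6 -> active={job_A:*/6, job_D:*/14, job_E:*/15}
Op 7: unregister job_E -> active={job_A:*/6, job_D:*/14}
Op 8: unregister job_A -> active={job_D:*/14}
  job_D: interval 14, next fire after T=168 is 182
Earliest = 182, winner (lex tiebreak) = job_D

Answer: job_D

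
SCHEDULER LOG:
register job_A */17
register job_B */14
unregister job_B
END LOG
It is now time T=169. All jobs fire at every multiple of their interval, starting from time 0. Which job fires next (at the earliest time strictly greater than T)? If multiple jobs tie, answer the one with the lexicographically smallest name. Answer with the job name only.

Op 1: register job_A */17 -> active={job_A:*/17}
Op 2: register job_B */14 -> active={job_A:*/17, job_B:*/14}
Op 3: unregister job_B -> active={job_A:*/17}
  job_A: interval 17, next fire after T=169 is 170
Earliest = 170, winner (lex tiebreak) = job_A

Answer: job_A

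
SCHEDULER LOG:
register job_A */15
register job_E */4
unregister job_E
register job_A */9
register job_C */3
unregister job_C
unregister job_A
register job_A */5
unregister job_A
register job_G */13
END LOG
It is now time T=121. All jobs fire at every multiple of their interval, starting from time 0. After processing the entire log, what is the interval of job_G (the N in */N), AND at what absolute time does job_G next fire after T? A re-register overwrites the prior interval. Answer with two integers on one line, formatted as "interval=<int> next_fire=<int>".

Answer: interval=13 next_fire=130

Derivation:
Op 1: register job_A */15 -> active={job_A:*/15}
Op 2: register job_E */4 -> active={job_A:*/15, job_E:*/4}
Op 3: unregister job_E -> active={job_A:*/15}
Op 4: register job_A */9 -> active={job_A:*/9}
Op 5: register job_C */3 -> active={job_A:*/9, job_C:*/3}
Op 6: unregister job_C -> active={job_A:*/9}
Op 7: unregister job_A -> active={}
Op 8: register job_A */5 -> active={job_A:*/5}
Op 9: unregister job_A -> active={}
Op 10: register job_G */13 -> active={job_G:*/13}
Final interval of job_G = 13
Next fire of job_G after T=121: (121//13+1)*13 = 130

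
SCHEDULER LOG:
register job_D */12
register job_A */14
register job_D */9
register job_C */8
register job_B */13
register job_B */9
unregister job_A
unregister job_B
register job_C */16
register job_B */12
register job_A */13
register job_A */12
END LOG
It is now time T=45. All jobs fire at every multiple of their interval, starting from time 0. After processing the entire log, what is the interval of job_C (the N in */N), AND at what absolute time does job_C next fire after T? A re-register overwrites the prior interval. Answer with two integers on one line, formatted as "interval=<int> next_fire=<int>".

Answer: interval=16 next_fire=48

Derivation:
Op 1: register job_D */12 -> active={job_D:*/12}
Op 2: register job_A */14 -> active={job_A:*/14, job_D:*/12}
Op 3: register job_D */9 -> active={job_A:*/14, job_D:*/9}
Op 4: register job_C */8 -> active={job_A:*/14, job_C:*/8, job_D:*/9}
Op 5: register job_B */13 -> active={job_A:*/14, job_B:*/13, job_C:*/8, job_D:*/9}
Op 6: register job_B */9 -> active={job_A:*/14, job_B:*/9, job_C:*/8, job_D:*/9}
Op 7: unregister job_A -> active={job_B:*/9, job_C:*/8, job_D:*/9}
Op 8: unregister job_B -> active={job_C:*/8, job_D:*/9}
Op 9: register job_C */16 -> active={job_C:*/16, job_D:*/9}
Op 10: register job_B */12 -> active={job_B:*/12, job_C:*/16, job_D:*/9}
Op 11: register job_A */13 -> active={job_A:*/13, job_B:*/12, job_C:*/16, job_D:*/9}
Op 12: register job_A */12 -> active={job_A:*/12, job_B:*/12, job_C:*/16, job_D:*/9}
Final interval of job_C = 16
Next fire of job_C after T=45: (45//16+1)*16 = 48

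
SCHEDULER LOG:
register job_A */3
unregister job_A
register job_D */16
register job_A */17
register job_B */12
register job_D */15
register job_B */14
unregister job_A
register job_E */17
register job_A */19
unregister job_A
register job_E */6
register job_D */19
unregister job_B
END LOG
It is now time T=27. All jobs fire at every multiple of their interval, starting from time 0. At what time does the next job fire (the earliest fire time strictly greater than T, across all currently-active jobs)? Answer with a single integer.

Answer: 30

Derivation:
Op 1: register job_A */3 -> active={job_A:*/3}
Op 2: unregister job_A -> active={}
Op 3: register job_D */16 -> active={job_D:*/16}
Op 4: register job_A */17 -> active={job_A:*/17, job_D:*/16}
Op 5: register job_B */12 -> active={job_A:*/17, job_B:*/12, job_D:*/16}
Op 6: register job_D */15 -> active={job_A:*/17, job_B:*/12, job_D:*/15}
Op 7: register job_B */14 -> active={job_A:*/17, job_B:*/14, job_D:*/15}
Op 8: unregister job_A -> active={job_B:*/14, job_D:*/15}
Op 9: register job_E */17 -> active={job_B:*/14, job_D:*/15, job_E:*/17}
Op 10: register job_A */19 -> active={job_A:*/19, job_B:*/14, job_D:*/15, job_E:*/17}
Op 11: unregister job_A -> active={job_B:*/14, job_D:*/15, job_E:*/17}
Op 12: register job_E */6 -> active={job_B:*/14, job_D:*/15, job_E:*/6}
Op 13: register job_D */19 -> active={job_B:*/14, job_D:*/19, job_E:*/6}
Op 14: unregister job_B -> active={job_D:*/19, job_E:*/6}
  job_D: interval 19, next fire after T=27 is 38
  job_E: interval 6, next fire after T=27 is 30
Earliest fire time = 30 (job job_E)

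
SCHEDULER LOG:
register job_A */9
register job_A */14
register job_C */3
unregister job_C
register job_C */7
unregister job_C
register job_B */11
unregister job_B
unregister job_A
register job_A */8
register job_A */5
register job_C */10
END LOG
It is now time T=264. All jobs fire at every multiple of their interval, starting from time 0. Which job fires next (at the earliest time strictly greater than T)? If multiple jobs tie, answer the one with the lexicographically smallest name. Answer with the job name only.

Answer: job_A

Derivation:
Op 1: register job_A */9 -> active={job_A:*/9}
Op 2: register job_A */14 -> active={job_A:*/14}
Op 3: register job_C */3 -> active={job_A:*/14, job_C:*/3}
Op 4: unregister job_C -> active={job_A:*/14}
Op 5: register job_C */7 -> active={job_A:*/14, job_C:*/7}
Op 6: unregister job_C -> active={job_A:*/14}
Op 7: register job_B */11 -> active={job_A:*/14, job_B:*/11}
Op 8: unregister job_B -> active={job_A:*/14}
Op 9: unregister job_A -> active={}
Op 10: register job_A */8 -> active={job_A:*/8}
Op 11: register job_A */5 -> active={job_A:*/5}
Op 12: register job_C */10 -> active={job_A:*/5, job_C:*/10}
  job_A: interval 5, next fire after T=264 is 265
  job_C: interval 10, next fire after T=264 is 270
Earliest = 265, winner (lex tiebreak) = job_A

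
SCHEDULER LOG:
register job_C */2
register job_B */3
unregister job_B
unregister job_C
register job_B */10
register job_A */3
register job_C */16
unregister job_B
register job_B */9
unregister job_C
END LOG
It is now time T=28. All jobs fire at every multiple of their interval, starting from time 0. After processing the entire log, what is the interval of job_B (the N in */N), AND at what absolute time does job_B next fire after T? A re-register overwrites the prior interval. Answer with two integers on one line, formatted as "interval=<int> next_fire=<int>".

Answer: interval=9 next_fire=36

Derivation:
Op 1: register job_C */2 -> active={job_C:*/2}
Op 2: register job_B */3 -> active={job_B:*/3, job_C:*/2}
Op 3: unregister job_B -> active={job_C:*/2}
Op 4: unregister job_C -> active={}
Op 5: register job_B */10 -> active={job_B:*/10}
Op 6: register job_A */3 -> active={job_A:*/3, job_B:*/10}
Op 7: register job_C */16 -> active={job_A:*/3, job_B:*/10, job_C:*/16}
Op 8: unregister job_B -> active={job_A:*/3, job_C:*/16}
Op 9: register job_B */9 -> active={job_A:*/3, job_B:*/9, job_C:*/16}
Op 10: unregister job_C -> active={job_A:*/3, job_B:*/9}
Final interval of job_B = 9
Next fire of job_B after T=28: (28//9+1)*9 = 36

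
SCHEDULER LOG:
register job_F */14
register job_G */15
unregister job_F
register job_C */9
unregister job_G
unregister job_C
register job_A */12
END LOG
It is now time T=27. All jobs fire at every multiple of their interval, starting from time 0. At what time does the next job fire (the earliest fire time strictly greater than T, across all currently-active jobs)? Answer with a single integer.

Answer: 36

Derivation:
Op 1: register job_F */14 -> active={job_F:*/14}
Op 2: register job_G */15 -> active={job_F:*/14, job_G:*/15}
Op 3: unregister job_F -> active={job_G:*/15}
Op 4: register job_C */9 -> active={job_C:*/9, job_G:*/15}
Op 5: unregister job_G -> active={job_C:*/9}
Op 6: unregister job_C -> active={}
Op 7: register job_A */12 -> active={job_A:*/12}
  job_A: interval 12, next fire after T=27 is 36
Earliest fire time = 36 (job job_A)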